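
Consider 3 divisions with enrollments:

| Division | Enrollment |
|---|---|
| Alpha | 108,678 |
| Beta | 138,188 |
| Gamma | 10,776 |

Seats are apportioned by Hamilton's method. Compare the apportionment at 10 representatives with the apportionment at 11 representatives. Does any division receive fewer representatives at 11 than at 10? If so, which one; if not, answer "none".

At 10 seats: Alpha 4, Beta 5, Gamma 1.
At 11 seats: Alpha 5, Beta 6, Gamma 0.
Gamma drops from 1 to 0.

Gamma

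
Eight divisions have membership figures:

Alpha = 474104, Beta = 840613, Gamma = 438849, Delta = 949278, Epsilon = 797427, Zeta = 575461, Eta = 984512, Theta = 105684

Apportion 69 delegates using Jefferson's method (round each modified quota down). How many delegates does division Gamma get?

6

Standard divisor 5165928/69 ≈ 74868.522; standard quotas: Alpha 6.332, Beta 11.228, Gamma 5.862, Delta 12.679, Epsilon 10.651, Zeta 7.686, Eta 13.150, Theta 1.412.
Rounding down gives 6, 11, 5, 12, 10, 7, 13, 1 = 65 seats, so the divisor must be adjusted.
With modified divisor 71100: modified quotas Alpha 6.668, Beta 11.823, Gamma 6.172, Delta 13.351, Epsilon 11.216, Zeta 8.094, Eta 13.847, Theta 1.486.
Rounding down: Alpha 6, Beta 11, Gamma 6, Delta 13, Epsilon 11, Zeta 8, Eta 13, Theta 1 (total 69).
Gamma receives 6.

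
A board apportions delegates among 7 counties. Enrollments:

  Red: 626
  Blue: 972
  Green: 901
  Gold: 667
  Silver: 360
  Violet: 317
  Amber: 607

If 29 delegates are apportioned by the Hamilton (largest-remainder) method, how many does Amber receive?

4

Total 4450; standard divisor 4450/29 ≈ 153.448.
Standard quotas: Red 4.080, Blue 6.334, Green 5.872, Gold 4.347, Silver 2.346, Violet 2.066, Amber 3.956.
Lower quotas: Red 4, Blue 6, Green 5, Gold 4, Silver 2, Violet 2, Amber 3 (sum 26, leaving 3 seats).
Remainders in descending order: Amber 0.956, Green 0.872, Gold 0.347, Silver 0.346, Blue 0.334, Red 0.080, Violet 0.066.
The surplus seats go to Amber, Green, Gold.
Amber receives 4.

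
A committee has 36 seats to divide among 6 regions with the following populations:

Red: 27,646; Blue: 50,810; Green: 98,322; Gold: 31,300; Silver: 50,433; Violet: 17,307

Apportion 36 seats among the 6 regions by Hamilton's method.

Standard divisor: 275818 ÷ 36 ≈ 7661.611.
Standard quotas: Red 3.6084, Blue 6.6318, Green 12.8331, Gold 4.0853, Silver 6.5826, Violet 2.2589.
Lower quotas: Red 3, Blue 6, Green 12, Gold 4, Silver 6, Violet 2 (sum 33, leaving 3 seats).
Remainders in descending order: Green 0.8331, Blue 0.6318, Red 0.6084, Silver 0.5826, Violet 0.2589, Gold 0.0853.
Largest remainders: Green, Blue, Red receive the extra seats.

Red 4, Blue 7, Green 13, Gold 4, Silver 6, Violet 2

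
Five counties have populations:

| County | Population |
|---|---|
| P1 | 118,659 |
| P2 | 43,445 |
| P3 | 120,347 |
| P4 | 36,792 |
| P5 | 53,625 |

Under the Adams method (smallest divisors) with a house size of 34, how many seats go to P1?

Standard divisor 372868/34 ≈ 10966.706; standard quotas: P1 10.820, P2 3.962, P3 10.974, P4 3.355, P5 4.890.
Rounding up gives 11, 4, 11, 4, 5 = 35 seats, so the divisor must be adjusted.
With modified divisor 12000: modified quotas P1 9.888, P2 3.620, P3 10.029, P4 3.066, P5 4.469.
Rounding up: P1 10, P2 4, P3 11, P4 4, P5 5 (total 34).
P1 receives 10.

10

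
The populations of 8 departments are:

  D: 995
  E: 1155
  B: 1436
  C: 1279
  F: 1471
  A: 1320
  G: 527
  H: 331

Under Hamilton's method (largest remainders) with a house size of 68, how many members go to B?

The standard divisor is 8514/68 ≈ 125.206.
Standard quotas: D 7.947, E 9.225, B 11.469, C 10.215, F 11.749, A 10.543, G 4.209, H 2.644.
Lower quotas: D 7, E 9, B 11, C 10, F 11, A 10, G 4, H 2 (sum 64, leaving 4 seats).
Remainders in descending order: D 0.947, F 0.749, H 0.644, A 0.543, B 0.469, E 0.225, C 0.215, G 0.209.
Largest remainders: D, F, H, A receive the extra seats.
B receives 11.

11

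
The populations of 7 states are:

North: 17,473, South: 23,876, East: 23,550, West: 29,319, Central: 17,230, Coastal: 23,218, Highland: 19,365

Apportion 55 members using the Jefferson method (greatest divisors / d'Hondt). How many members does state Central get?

6

Standard divisor 154031/55 ≈ 2800.564; standard quotas: North 6.239, South 8.525, East 8.409, West 10.469, Central 6.152, Coastal 8.290, Highland 6.915.
Rounding down gives 6, 8, 8, 10, 6, 8, 6 = 52 seats, so the divisor must be adjusted.
With modified divisor 2630: modified quotas North 6.644, South 9.078, East 8.954, West 11.148, Central 6.551, Coastal 8.828, Highland 7.363.
Rounding down: North 6, South 9, East 8, West 11, Central 6, Coastal 8, Highland 7 (total 55).
Central receives 6.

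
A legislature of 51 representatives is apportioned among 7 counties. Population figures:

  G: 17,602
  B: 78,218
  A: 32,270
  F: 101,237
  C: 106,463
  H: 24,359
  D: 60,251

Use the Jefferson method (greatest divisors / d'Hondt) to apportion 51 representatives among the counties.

G 2, B 10, A 4, F 12, C 13, H 3, D 7

Standard divisor 420400/51 ≈ 8243.137; standard quotas: G 2.135, B 9.489, A 3.915, F 12.281, C 12.915, H 2.955, D 7.309.
Rounding down gives 2, 9, 3, 12, 12, 2, 7 = 47 seats, so the divisor must be adjusted.
With modified divisor 7800: modified quotas G 2.257, B 10.028, A 4.137, F 12.979, C 13.649, H 3.123, D 7.724.
Rounding down: G 2, B 10, A 4, F 12, C 13, H 3, D 7 (total 51).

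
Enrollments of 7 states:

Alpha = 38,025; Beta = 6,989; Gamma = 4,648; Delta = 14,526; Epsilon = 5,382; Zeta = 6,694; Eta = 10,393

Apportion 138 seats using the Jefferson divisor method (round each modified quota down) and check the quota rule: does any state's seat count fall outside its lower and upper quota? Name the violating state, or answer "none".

Alpha

Standard quotas: Alpha 60.554, Beta 11.130, Gamma 7.402, Delta 23.132, Epsilon 8.571, Zeta 10.660, Eta 16.551.
Jefferson allocation: Alpha 62, Beta 11, Gamma 7, Delta 23, Epsilon 8, Zeta 10, Eta 17.
Alpha has quota 60.554 (lower 60, upper 61) but receives 62 — outside the quota interval.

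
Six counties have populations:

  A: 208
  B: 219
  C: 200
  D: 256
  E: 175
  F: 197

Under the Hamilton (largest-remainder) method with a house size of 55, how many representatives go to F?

Total 1255; standard divisor 1255/55 ≈ 22.818.
Standard quotas: A 9.116, B 9.598, C 8.765, D 11.219, E 7.669, F 8.633.
Lower quotas: A 9, B 9, C 8, D 11, E 7, F 8 (sum 52, leaving 3 seats).
Remainders in descending order: C 0.765, E 0.669, F 0.633, B 0.598, D 0.219, A 0.116.
The surplus seats go to C, E, F.
F receives 9.

9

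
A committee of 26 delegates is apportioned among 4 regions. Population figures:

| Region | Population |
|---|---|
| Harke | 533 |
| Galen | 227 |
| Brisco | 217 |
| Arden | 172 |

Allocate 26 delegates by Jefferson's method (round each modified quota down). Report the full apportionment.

Standard divisor 1149/26 ≈ 44.192; standard quotas: Harke 12.061, Galen 5.137, Brisco 4.910, Arden 3.892.
Rounding down gives 12, 5, 4, 3 = 24 seats, so the divisor must be adjusted.
With modified divisor 42: modified quotas Harke 12.690, Galen 5.405, Brisco 5.167, Arden 4.095.
Rounding down: Harke 12, Galen 5, Brisco 5, Arden 4 (total 26).

Harke=12, Galen=5, Brisco=5, Arden=4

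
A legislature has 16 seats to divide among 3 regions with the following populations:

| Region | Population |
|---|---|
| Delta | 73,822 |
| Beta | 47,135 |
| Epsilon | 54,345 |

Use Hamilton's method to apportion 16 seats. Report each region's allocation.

Delta=7, Beta=4, Epsilon=5

Standard divisor: 175302 ÷ 16 ≈ 10956.375.
Standard quotas: Delta 6.7378, Beta 4.3021, Epsilon 4.9601.
Lower quotas: Delta 6, Beta 4, Epsilon 4 (sum 14, leaving 2 seats).
Remainders in descending order: Epsilon 0.9601, Delta 0.7378, Beta 0.3021.
The surplus seats go to Epsilon, Delta.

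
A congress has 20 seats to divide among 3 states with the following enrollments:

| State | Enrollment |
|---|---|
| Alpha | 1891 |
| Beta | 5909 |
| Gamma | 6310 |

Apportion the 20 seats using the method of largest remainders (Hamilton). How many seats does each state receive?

Alpha: 3, Beta: 8, Gamma: 9

Total 14110; standard divisor 14110/20 ≈ 705.5.
Standard quotas: Alpha 2.6804, Beta 8.3756, Gamma 8.9440.
Lower quotas: Alpha 2, Beta 8, Gamma 8 (sum 18, leaving 2 seats).
Remainders in descending order: Gamma 0.9440, Alpha 0.6804, Beta 0.3756.
The surplus seats go to Gamma, Alpha.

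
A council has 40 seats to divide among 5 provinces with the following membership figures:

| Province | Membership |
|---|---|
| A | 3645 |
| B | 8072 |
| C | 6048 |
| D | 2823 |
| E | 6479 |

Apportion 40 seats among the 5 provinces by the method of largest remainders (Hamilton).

A 5; B 12; C 9; D 4; E 10

Standard divisor: 27067 ÷ 40 ≈ 676.675.
Standard quotas: A 5.3866, B 11.9289, C 8.9378, D 4.1719, E 9.5748.
Lower quotas: A 5, B 11, C 8, D 4, E 9 (sum 37, leaving 3 seats).
Remainders in descending order: C 0.9378, B 0.9289, E 0.5748, A 0.3866, D 0.1719.
The surplus seats go to C, B, E.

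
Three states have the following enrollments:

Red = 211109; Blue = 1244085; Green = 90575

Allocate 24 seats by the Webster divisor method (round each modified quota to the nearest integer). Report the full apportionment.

Standard divisor 1545769/24 ≈ 64407.042; standard quotas: Red 3.278, Blue 19.316, Green 1.406.
Rounding to the nearest integer gives 3, 19, 1 = 23 seats, so the divisor must be adjusted.
With modified divisor 62200: modified quotas Red 3.394, Blue 20.001, Green 1.456.
Rounding to the nearest integer: Red 3, Blue 20, Green 1 (total 24).

Red: 3; Blue: 20; Green: 1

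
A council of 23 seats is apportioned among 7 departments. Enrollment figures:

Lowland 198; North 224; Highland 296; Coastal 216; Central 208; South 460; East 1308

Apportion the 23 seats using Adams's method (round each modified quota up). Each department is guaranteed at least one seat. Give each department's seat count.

Lowland: 2; North: 2; Highland: 2; Coastal: 2; Central: 2; South: 4; East: 9

Standard divisor 2910/23 ≈ 126.522; standard quotas: Lowland 1.565, North 1.770, Highland 2.340, Coastal 1.707, Central 1.644, South 3.636, East 10.338.
Rounding up gives 2, 2, 3, 2, 2, 4, 11 = 26 seats, so the divisor must be adjusted.
With modified divisor 150: modified quotas Lowland 1.320, North 1.493, Highland 1.973, Coastal 1.440, Central 1.387, South 3.067, East 8.720.
Rounding up: Lowland 2, North 2, Highland 2, Coastal 2, Central 2, South 4, East 9 (total 23).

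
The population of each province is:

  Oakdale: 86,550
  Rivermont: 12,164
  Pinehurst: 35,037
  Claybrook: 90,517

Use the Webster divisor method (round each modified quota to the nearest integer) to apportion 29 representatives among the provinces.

Standard divisor 224268/29 ≈ 7733.379; standard quotas: Oakdale 11.192, Rivermont 1.573, Pinehurst 4.531, Claybrook 11.705.
Rounding to the nearest integer gives 11, 2, 5, 12 = 30 seats, so the divisor must be adjusted.
With modified divisor 7830: modified quotas Oakdale 11.054, Rivermont 1.554, Pinehurst 4.475, Claybrook 11.560.
Rounding to the nearest integer: Oakdale 11, Rivermont 2, Pinehurst 4, Claybrook 12 (total 29).

Oakdale 11, Rivermont 2, Pinehurst 4, Claybrook 12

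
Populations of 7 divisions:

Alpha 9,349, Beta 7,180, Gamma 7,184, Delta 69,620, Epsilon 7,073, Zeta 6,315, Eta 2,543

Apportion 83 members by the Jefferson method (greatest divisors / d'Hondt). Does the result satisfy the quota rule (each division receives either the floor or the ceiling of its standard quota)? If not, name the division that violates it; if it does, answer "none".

Standard quotas: Alpha 7.102, Beta 5.454, Gamma 5.457, Delta 52.885, Epsilon 5.373, Zeta 4.797, Eta 1.932.
Jefferson allocation: Alpha 7, Beta 5, Gamma 5, Delta 55, Epsilon 5, Zeta 4, Eta 2.
Delta has quota 52.885 (lower 52, upper 53) but receives 55 — outside the quota interval.

Delta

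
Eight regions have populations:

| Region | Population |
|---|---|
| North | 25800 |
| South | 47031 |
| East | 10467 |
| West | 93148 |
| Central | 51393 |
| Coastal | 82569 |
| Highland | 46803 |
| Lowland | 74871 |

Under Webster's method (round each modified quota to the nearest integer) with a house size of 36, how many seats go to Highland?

Standard divisor 432082/36 ≈ 12002.278; standard quotas: North 2.150, South 3.919, East 0.872, West 7.761, Central 4.282, Coastal 6.879, Highland 3.900, Lowland 6.238.
Rounding to the nearest integer gives North 2, South 4, East 1, West 8, Central 4, Coastal 7, Highland 4, Lowland 6 — total 36, matching the house size, so no adjustment is needed.
Highland receives 4.

4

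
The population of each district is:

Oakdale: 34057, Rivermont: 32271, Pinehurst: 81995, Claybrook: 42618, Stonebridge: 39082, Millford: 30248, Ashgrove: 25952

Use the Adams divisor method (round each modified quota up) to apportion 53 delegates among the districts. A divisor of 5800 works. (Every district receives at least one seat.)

Oakdale=6, Rivermont=6, Pinehurst=15, Claybrook=8, Stonebridge=7, Millford=6, Ashgrove=5

With modified divisor 5800: modified quotas Oakdale 5.872, Rivermont 5.564, Pinehurst 14.137, Claybrook 7.348, Stonebridge 6.738, Millford 5.215, Ashgrove 4.474.
Rounding up: Oakdale 6, Rivermont 6, Pinehurst 15, Claybrook 8, Stonebridge 7, Millford 6, Ashgrove 5 (total 53).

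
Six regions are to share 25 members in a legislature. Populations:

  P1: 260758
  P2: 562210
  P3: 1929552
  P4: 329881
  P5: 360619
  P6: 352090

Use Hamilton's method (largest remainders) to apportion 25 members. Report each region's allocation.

Standard divisor: 3795110 ÷ 25 ≈ 151804.4.
Standard quotas: P1 1.7177, P2 3.7035, P3 12.7108, P4 2.1731, P5 2.3756, P6 2.3194.
Lower quotas: P1 1, P2 3, P3 12, P4 2, P5 2, P6 2 (sum 22, leaving 3 seats).
Remainders in descending order: P1 0.7177, P3 0.7108, P2 0.7035, P5 0.3756, P6 0.3194, P4 0.1731.
The surplus seats go to P1, P3, P2.

P1 2, P2 4, P3 13, P4 2, P5 2, P6 2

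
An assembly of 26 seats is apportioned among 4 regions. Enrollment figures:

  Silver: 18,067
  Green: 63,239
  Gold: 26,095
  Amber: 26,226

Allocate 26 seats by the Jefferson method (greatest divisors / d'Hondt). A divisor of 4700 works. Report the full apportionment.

With modified divisor 4700: modified quotas Silver 3.844, Green 13.455, Gold 5.552, Amber 5.580.
Rounding down: Silver 3, Green 13, Gold 5, Amber 5 (total 26).

Silver 3; Green 13; Gold 5; Amber 5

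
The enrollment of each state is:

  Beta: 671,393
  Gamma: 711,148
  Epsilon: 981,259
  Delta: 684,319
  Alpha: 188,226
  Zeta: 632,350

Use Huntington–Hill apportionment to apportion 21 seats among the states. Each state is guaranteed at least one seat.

Beta 4; Gamma 4; Epsilon 5; Delta 4; Alpha 1; Zeta 3

With divisor 188179: modified quotas Beta 3.568, Gamma 3.779, Epsilon 5.214, Delta 3.637, Alpha 1.000, Zeta 3.360.
Geometric-mean thresholds: Beta √(3·4)=3.464, Gamma √(3·4)=3.464, Epsilon √(5·6)=5.477, Delta √(3·4)=3.464, Alpha √(1·2)=1.414, Zeta √(3·4)=3.464.
Each quota rounded against its threshold gives Beta 4, Gamma 4, Epsilon 5, Delta 4, Alpha 1, Zeta 3 (total 21).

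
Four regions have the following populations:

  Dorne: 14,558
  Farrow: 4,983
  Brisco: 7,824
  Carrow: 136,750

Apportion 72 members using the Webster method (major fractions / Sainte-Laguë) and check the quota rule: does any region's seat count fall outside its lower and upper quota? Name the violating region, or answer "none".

Carrow

Standard quotas: Dorne 6.387, Farrow 2.186, Brisco 3.433, Carrow 59.995.
Webster allocation: Dorne 6, Farrow 2, Brisco 3, Carrow 61.
Carrow has quota 59.995 (lower 59, upper 60) but receives 61 — outside the quota interval.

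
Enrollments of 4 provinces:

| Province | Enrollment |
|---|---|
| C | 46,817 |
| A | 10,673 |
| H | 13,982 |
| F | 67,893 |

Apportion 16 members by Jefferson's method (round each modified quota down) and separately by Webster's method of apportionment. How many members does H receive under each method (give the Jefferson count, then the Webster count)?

Jefferson: C 6, A 1, H 1, F 8.
Webster: C 5, A 1, H 2, F 8.
H gets 1 under Jefferson and 2 under Webster.

1 and 2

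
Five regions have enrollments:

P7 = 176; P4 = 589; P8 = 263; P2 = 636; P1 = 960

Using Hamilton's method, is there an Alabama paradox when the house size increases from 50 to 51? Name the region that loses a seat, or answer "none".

P7

At 50 seats: P7 4, P4 11, P8 5, P2 12, P1 18.
At 51 seats: P7 3, P4 12, P8 5, P2 12, P1 19.
P7 drops from 4 to 3.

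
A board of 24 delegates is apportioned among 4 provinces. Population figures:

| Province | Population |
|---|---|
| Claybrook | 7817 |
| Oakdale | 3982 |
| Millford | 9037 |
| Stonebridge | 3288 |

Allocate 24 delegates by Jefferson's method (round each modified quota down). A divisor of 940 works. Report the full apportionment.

Claybrook=8, Oakdale=4, Millford=9, Stonebridge=3

With modified divisor 940: modified quotas Claybrook 8.316, Oakdale 4.236, Millford 9.614, Stonebridge 3.498.
Rounding down: Claybrook 8, Oakdale 4, Millford 9, Stonebridge 3 (total 24).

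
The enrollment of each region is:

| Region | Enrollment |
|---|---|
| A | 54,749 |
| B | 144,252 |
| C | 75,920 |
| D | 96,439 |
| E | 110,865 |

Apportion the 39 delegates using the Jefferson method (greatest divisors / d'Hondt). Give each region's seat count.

A: 4, B: 12, C: 6, D: 8, E: 9

Standard divisor 482225/39 ≈ 12364.744; standard quotas: A 4.428, B 11.666, C 6.140, D 7.800, E 8.966.
Rounding down gives 4, 11, 6, 7, 8 = 36 seats, so the divisor must be adjusted.
With modified divisor 11600: modified quotas A 4.720, B 12.436, C 6.545, D 8.314, E 9.557.
Rounding down: A 4, B 12, C 6, D 8, E 9 (total 39).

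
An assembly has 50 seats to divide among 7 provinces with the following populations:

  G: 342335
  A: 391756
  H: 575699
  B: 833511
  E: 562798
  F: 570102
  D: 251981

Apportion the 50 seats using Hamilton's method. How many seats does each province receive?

Total 3528182; standard divisor 3528182/50 ≈ 70563.64.
Standard quotas: G 4.8514, A 5.5518, H 8.1586, B 11.8122, E 7.9758, F 8.0793, D 3.5710.
Lower quotas: G 4, A 5, H 8, B 11, E 7, F 8, D 3 (sum 46, leaving 4 seats).
Remainders in descending order: E 0.9758, G 0.8514, B 0.8122, D 0.5710, A 0.5518, H 0.1586, F 0.0793.
The surplus seats go to E, G, B, D.

G 5, A 5, H 8, B 12, E 8, F 8, D 4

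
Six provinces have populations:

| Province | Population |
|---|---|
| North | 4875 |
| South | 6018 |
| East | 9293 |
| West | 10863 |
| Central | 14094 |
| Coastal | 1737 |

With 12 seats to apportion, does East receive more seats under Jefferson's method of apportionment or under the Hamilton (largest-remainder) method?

Jefferson: North 1, South 1, East 3, West 3, Central 4, Coastal 0.
Hamilton: North 1, South 2, East 2, West 3, Central 4, Coastal 0.
East gets 3 under Jefferson and 2 under Hamilton.

Jefferson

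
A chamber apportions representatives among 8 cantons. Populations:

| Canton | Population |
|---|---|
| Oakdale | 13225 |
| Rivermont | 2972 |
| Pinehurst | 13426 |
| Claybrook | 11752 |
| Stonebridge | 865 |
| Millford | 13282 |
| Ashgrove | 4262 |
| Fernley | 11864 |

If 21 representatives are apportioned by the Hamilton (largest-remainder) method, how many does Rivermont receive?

1

Standard divisor: 71648 ÷ 21 ≈ 3411.81.
Standard quotas: Oakdale 3.8762, Rivermont 0.8711, Pinehurst 3.9352, Claybrook 3.4445, Stonebridge 0.2535, Millford 3.8929, Ashgrove 1.2492, Fernley 3.4773.
Lower quotas: Oakdale 3, Rivermont 0, Pinehurst 3, Claybrook 3, Stonebridge 0, Millford 3, Ashgrove 1, Fernley 3 (sum 16, leaving 5 seats).
Remainders in descending order: Pinehurst 0.9352, Millford 0.8929, Oakdale 0.8762, Rivermont 0.8711, Fernley 0.4773, Claybrook 0.4445, Stonebridge 0.2535, Ashgrove 0.2492.
Largest remainders: Pinehurst, Millford, Oakdale, Rivermont, Fernley receive the extra seats.
Rivermont receives 1.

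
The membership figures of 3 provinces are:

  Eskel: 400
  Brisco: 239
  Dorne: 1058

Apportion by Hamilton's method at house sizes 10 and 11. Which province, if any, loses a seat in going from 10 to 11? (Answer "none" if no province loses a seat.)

At 10 seats: Eskel 2, Brisco 2, Dorne 6.
At 11 seats: Eskel 3, Brisco 1, Dorne 7.
Brisco drops from 2 to 1.

Brisco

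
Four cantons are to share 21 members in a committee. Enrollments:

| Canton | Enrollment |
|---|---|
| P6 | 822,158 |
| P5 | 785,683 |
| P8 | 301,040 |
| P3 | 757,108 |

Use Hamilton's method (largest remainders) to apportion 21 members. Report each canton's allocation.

The standard divisor is 2665989/21 ≈ 126951.857.
Standard quotas: P6 6.4761, P5 6.1888, P8 2.3713, P3 5.9637.
Lower quotas: P6 6, P5 6, P8 2, P3 5 (sum 19, leaving 2 seats).
Remainders in descending order: P3 0.9637, P6 0.4761, P8 0.3713, P5 0.1888.
Largest remainders: P3, P6 receive the extra seats.

P6 7, P5 6, P8 2, P3 6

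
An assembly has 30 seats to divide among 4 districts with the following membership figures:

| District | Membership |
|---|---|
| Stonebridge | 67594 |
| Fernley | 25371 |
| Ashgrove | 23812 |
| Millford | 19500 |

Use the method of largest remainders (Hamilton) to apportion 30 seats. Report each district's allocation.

The standard divisor is 136277/30 ≈ 4542.567.
Standard quotas: Stonebridge 14.8801, Fernley 5.5852, Ashgrove 5.2420, Millford 4.2927.
Lower quotas: Stonebridge 14, Fernley 5, Ashgrove 5, Millford 4 (sum 28, leaving 2 seats).
Remainders in descending order: Stonebridge 0.8801, Fernley 0.5852, Millford 0.2927, Ashgrove 0.2420.
The surplus seats go to Stonebridge, Fernley.

Stonebridge: 15, Fernley: 6, Ashgrove: 5, Millford: 4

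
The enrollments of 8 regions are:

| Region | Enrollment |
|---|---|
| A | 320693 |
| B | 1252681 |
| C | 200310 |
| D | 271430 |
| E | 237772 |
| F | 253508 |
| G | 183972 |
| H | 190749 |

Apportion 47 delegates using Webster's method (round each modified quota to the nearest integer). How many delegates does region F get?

Standard divisor 2911115/47 ≈ 61938.617; standard quotas: A 5.178, B 20.225, C 3.234, D 4.382, E 3.839, F 4.093, G 2.970, H 3.080.
Rounding to the nearest integer gives 5, 20, 3, 4, 4, 4, 3, 3 = 46 seats, so the divisor must be adjusted.
With modified divisor 60700: modified quotas A 5.283, B 20.637, C 3.300, D 4.472, E 3.917, F 4.176, G 3.031, H 3.142.
Rounding to the nearest integer: A 5, B 21, C 3, D 4, E 4, F 4, G 3, H 3 (total 47).
F receives 4.

4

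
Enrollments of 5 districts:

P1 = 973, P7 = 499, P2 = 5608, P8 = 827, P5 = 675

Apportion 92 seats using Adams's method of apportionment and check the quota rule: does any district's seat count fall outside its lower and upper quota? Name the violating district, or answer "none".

P2

Standard quotas: P1 10.431, P7 5.349, P2 60.118, P8 8.866, P5 7.236.
Adams allocation: P1 11, P7 6, P2 59, P8 9, P5 7.
P2 has quota 60.118 (lower 60, upper 61) but receives 59 — outside the quota interval.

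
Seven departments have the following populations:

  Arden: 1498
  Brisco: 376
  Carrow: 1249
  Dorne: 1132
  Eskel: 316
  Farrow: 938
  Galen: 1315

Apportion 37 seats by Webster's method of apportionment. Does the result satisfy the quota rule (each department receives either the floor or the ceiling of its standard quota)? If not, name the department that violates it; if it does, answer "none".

none

Standard quotas: Arden 8.122, Brisco 2.039, Carrow 6.772, Dorne 6.138, Eskel 1.713, Farrow 5.086, Galen 7.130.
Webster allocation: Arden 8, Brisco 2, Carrow 7, Dorne 6, Eskel 2, Farrow 5, Galen 7.
Every allocation lies between the lower and upper quota.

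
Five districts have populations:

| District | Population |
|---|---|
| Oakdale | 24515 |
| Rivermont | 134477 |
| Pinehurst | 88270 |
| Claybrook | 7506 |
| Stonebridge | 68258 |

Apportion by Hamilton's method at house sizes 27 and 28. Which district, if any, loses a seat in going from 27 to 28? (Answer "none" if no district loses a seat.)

Claybrook

At 27 seats: Oakdale 2, Rivermont 11, Pinehurst 7, Claybrook 1, Stonebridge 6.
At 28 seats: Oakdale 2, Rivermont 12, Pinehurst 8, Claybrook 0, Stonebridge 6.
Claybrook drops from 1 to 0.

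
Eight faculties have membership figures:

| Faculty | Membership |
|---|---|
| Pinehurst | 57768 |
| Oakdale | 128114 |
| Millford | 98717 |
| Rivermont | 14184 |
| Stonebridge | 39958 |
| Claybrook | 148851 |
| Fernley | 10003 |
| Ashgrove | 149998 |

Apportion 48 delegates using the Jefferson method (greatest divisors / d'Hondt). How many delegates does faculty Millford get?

7

Standard divisor 647593/48 ≈ 13491.521; standard quotas: Pinehurst 4.282, Oakdale 9.496, Millford 7.317, Rivermont 1.051, Stonebridge 2.962, Claybrook 11.033, Fernley 0.741, Ashgrove 11.118.
Rounding down gives 4, 9, 7, 1, 2, 11, 0, 11 = 45 seats, so the divisor must be adjusted.
With modified divisor 12450: modified quotas Pinehurst 4.640, Oakdale 10.290, Millford 7.929, Rivermont 1.139, Stonebridge 3.209, Claybrook 11.956, Fernley 0.803, Ashgrove 12.048.
Rounding down: Pinehurst 4, Oakdale 10, Millford 7, Rivermont 1, Stonebridge 3, Claybrook 11, Fernley 0, Ashgrove 12 (total 48).
Millford receives 7.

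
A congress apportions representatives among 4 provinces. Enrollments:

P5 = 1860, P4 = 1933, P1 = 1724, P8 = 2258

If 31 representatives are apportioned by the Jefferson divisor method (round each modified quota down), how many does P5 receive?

Standard divisor 7775/31 ≈ 250.806; standard quotas: P5 7.416, P4 7.707, P1 6.874, P8 9.003.
Rounding down gives 7, 7, 6, 9 = 29 seats, so the divisor must be adjusted.
With modified divisor 240: modified quotas P5 7.750, P4 8.054, P1 7.183, P8 9.408.
Rounding down: P5 7, P4 8, P1 7, P8 9 (total 31).
P5 receives 7.

7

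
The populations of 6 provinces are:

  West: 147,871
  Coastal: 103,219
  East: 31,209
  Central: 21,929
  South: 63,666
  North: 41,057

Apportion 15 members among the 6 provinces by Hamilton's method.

West=5; Coastal=4; East=1; Central=1; South=2; North=2

Total 408951; standard divisor 408951/15 ≈ 27263.4.
Standard quotas: West 5.4238, Coastal 3.7860, East 1.1447, Central 0.8043, South 2.3352, North 1.5059.
Lower quotas: West 5, Coastal 3, East 1, Central 0, South 2, North 1 (sum 12, leaving 3 seats).
Remainders in descending order: Central 0.8043, Coastal 0.7860, North 0.5059, West 0.4238, South 0.3352, East 0.1447.
The surplus seats go to Central, Coastal, North.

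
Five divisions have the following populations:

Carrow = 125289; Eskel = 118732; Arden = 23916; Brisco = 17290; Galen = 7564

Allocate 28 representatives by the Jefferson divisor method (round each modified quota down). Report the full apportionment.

Carrow 13, Eskel 12, Arden 2, Brisco 1, Galen 0

Standard divisor 292791/28 ≈ 10456.821; standard quotas: Carrow 11.982, Eskel 11.355, Arden 2.287, Brisco 1.653, Galen 0.723.
Rounding down gives 11, 11, 2, 1, 0 = 25 seats, so the divisor must be adjusted.
With modified divisor 9400: modified quotas Carrow 13.329, Eskel 12.631, Arden 2.544, Brisco 1.839, Galen 0.805.
Rounding down: Carrow 13, Eskel 12, Arden 2, Brisco 1, Galen 0 (total 28).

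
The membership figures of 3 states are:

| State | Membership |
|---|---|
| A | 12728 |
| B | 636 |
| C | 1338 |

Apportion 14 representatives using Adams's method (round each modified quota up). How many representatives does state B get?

Standard divisor 14702/14 ≈ 1050.143; standard quotas: A 12.120, B 0.606, C 1.274.
Rounding up gives 13, 1, 2 = 16 seats, so the divisor must be adjusted.
With modified divisor 1200: modified quotas A 10.607, B 0.530, C 1.115.
Rounding up: A 11, B 1, C 2 (total 14).
B receives 1.

1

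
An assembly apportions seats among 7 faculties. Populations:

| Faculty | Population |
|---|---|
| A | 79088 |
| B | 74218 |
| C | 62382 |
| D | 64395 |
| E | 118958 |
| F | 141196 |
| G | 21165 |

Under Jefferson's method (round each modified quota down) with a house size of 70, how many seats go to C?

Standard divisor 561402/70 ≈ 8020.029; standard quotas: A 9.861, B 9.254, C 7.778, D 8.029, E 14.833, F 17.605, G 2.639.
Rounding down gives 9, 9, 7, 8, 14, 17, 2 = 66 seats, so the divisor must be adjusted.
With modified divisor 7600: modified quotas A 10.406, B 9.766, C 8.208, D 8.473, E 15.652, F 18.578, G 2.785.
Rounding down: A 10, B 9, C 8, D 8, E 15, F 18, G 2 (total 70).
C receives 8.

8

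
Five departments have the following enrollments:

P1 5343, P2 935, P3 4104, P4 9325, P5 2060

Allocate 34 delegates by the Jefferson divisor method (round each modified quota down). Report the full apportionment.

Standard divisor 21767/34 ≈ 640.206; standard quotas: P1 8.346, P2 1.460, P3 6.410, P4 14.566, P5 3.218.
Rounding down gives 8, 1, 6, 14, 3 = 32 seats, so the divisor must be adjusted.
With modified divisor 590: modified quotas P1 9.056, P2 1.585, P3 6.956, P4 15.805, P5 3.492.
Rounding down: P1 9, P2 1, P3 6, P4 15, P5 3 (total 34).

P1 9; P2 1; P3 6; P4 15; P5 3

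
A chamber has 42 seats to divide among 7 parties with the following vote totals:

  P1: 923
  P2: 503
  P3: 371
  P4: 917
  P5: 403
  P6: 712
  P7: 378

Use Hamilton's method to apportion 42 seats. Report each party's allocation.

Standard divisor: 4207 ÷ 42 ≈ 100.167.
Standard quotas: P1 9.215, P2 5.022, P3 3.704, P4 9.155, P5 4.023, P6 7.108, P7 3.774.
Lower quotas: P1 9, P2 5, P3 3, P4 9, P5 4, P6 7, P7 3 (sum 40, leaving 2 seats).
Remainders in descending order: P7 0.774, P3 0.704, P1 0.215, P4 0.155, P6 0.108, P5 0.023, P2 0.022.
Largest remainders: P7, P3 receive the extra seats.

P1 9, P2 5, P3 4, P4 9, P5 4, P6 7, P7 4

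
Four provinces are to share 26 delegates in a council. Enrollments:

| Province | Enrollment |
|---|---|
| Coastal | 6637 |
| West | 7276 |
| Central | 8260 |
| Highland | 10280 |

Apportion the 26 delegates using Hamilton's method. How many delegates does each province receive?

Coastal 5, West 6, Central 7, Highland 8

Standard divisor: 32453 ÷ 26 ≈ 1248.192.
Standard quotas: Coastal 5.3173, West 5.8292, Central 6.6176, Highland 8.2359.
Lower quotas: Coastal 5, West 5, Central 6, Highland 8 (sum 24, leaving 2 seats).
Remainders in descending order: West 0.8292, Central 0.6176, Coastal 0.3173, Highland 0.2359.
Largest remainders: West, Central receive the extra seats.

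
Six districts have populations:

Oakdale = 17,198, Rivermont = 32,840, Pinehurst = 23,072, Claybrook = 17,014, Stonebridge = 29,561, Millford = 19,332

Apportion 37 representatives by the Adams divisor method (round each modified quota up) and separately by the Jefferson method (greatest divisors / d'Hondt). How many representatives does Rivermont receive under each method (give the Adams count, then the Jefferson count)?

Adams: Oakdale 5, Rivermont 8, Pinehurst 6, Claybrook 5, Stonebridge 8, Millford 5.
Jefferson: Oakdale 5, Rivermont 9, Pinehurst 6, Claybrook 4, Stonebridge 8, Millford 5.
Rivermont gets 8 under Adams and 9 under Jefferson.

8 and 9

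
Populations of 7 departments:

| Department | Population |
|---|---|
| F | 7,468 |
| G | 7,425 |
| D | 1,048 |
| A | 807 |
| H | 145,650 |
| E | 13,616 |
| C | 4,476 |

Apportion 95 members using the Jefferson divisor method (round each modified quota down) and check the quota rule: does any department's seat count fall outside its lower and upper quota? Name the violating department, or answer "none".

H

Standard quotas: F 3.931, G 3.908, D 0.552, A 0.425, H 76.662, E 7.167, C 2.356.
Jefferson allocation: F 4, G 4, D 0, A 0, H 78, E 7, C 2.
H has quota 76.662 (lower 76, upper 77) but receives 78 — outside the quota interval.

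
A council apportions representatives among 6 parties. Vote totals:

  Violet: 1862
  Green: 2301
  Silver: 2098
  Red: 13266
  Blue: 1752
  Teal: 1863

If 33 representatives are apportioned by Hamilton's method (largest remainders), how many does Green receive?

The standard divisor is 23142/33 ≈ 701.273.
Standard quotas: Violet 2.6552, Green 3.2812, Silver 2.9917, Red 18.9170, Blue 2.4983, Teal 2.6566.
Lower quotas: Violet 2, Green 3, Silver 2, Red 18, Blue 2, Teal 2 (sum 29, leaving 4 seats).
Remainders in descending order: Silver 0.9917, Red 0.9170, Teal 0.6566, Violet 0.6552, Blue 0.4983, Green 0.2812.
The surplus seats go to Silver, Red, Teal, Violet.
Green receives 3.

3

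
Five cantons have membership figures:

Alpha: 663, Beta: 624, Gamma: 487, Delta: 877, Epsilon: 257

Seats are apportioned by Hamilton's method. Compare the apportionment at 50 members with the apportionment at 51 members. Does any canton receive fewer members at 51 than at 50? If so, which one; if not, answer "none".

At 50 seats: Alpha 11, Beta 11, Gamma 8, Delta 15, Epsilon 5.
At 51 seats: Alpha 12, Beta 11, Gamma 9, Delta 15, Epsilon 4.
Epsilon drops from 5 to 4.

Epsilon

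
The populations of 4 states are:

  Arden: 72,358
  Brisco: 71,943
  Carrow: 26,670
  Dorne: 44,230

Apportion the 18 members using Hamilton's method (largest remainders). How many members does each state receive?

The standard divisor is 215201/18 ≈ 11955.611.
Standard quotas: Arden 6.0522, Brisco 6.0175, Carrow 2.2308, Dorne 3.6995.
Lower quotas: Arden 6, Brisco 6, Carrow 2, Dorne 3 (sum 17, leaving 1 seat).
Remainders in descending order: Dorne 0.6995, Carrow 0.2308, Arden 0.0522, Brisco 0.0175.
Largest remainder: Dorne receives the extra seat.

Arden: 6; Brisco: 6; Carrow: 2; Dorne: 4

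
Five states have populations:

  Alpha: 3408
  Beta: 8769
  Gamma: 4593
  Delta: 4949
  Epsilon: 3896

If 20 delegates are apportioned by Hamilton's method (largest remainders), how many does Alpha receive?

The standard divisor is 25615/20 ≈ 1280.75.
Standard quotas: Alpha 2.6609, Beta 6.8468, Gamma 3.5862, Delta 3.8641, Epsilon 3.0420.
Lower quotas: Alpha 2, Beta 6, Gamma 3, Delta 3, Epsilon 3 (sum 17, leaving 3 seats).
Remainders in descending order: Delta 0.8641, Beta 0.8468, Alpha 0.6609, Gamma 0.5862, Epsilon 0.0420.
The surplus seats go to Delta, Beta, Alpha.
Alpha receives 3.

3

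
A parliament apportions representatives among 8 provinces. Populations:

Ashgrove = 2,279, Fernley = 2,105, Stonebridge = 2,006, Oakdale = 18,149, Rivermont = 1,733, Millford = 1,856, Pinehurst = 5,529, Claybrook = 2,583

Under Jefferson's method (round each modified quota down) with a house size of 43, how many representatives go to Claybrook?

Standard divisor 36240/43 ≈ 842.791; standard quotas: Ashgrove 2.704, Fernley 2.498, Stonebridge 2.380, Oakdale 21.534, Rivermont 2.056, Millford 2.202, Pinehurst 6.560, Claybrook 3.065.
Rounding down gives 2, 2, 2, 21, 2, 2, 6, 3 = 40 seats, so the divisor must be adjusted.
With modified divisor 770: modified quotas Ashgrove 2.960, Fernley 2.734, Stonebridge 2.605, Oakdale 23.570, Rivermont 2.251, Millford 2.410, Pinehurst 7.181, Claybrook 3.355.
Rounding down: Ashgrove 2, Fernley 2, Stonebridge 2, Oakdale 23, Rivermont 2, Millford 2, Pinehurst 7, Claybrook 3 (total 43).
Claybrook receives 3.

3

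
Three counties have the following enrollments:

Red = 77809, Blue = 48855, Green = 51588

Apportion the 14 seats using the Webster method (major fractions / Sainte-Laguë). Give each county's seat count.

Standard divisor 178252/14 ≈ 12732.286; standard quotas: Red 6.111, Blue 3.837, Green 4.052.
Rounding to the nearest integer gives Red 6, Blue 4, Green 4 — total 14, matching the house size, so no adjustment is needed.

Red 6; Blue 4; Green 4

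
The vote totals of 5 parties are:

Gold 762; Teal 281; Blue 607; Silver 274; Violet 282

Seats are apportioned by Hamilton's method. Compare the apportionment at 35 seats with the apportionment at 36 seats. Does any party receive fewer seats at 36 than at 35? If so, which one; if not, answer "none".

At 35 seats: Gold 12, Teal 4, Blue 10, Silver 4, Violet 5.
At 36 seats: Gold 12, Teal 5, Blue 10, Silver 4, Violet 5.
No party's allocation decreased.

none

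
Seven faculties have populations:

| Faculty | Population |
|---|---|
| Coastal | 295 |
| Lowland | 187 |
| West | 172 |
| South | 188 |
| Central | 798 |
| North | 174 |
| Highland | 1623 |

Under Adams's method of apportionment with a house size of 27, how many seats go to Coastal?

2

Standard divisor 3437/27 ≈ 127.296; standard quotas: Coastal 2.317, Lowland 1.469, West 1.351, South 1.477, Central 6.269, North 1.367, Highland 12.750.
Rounding up gives 3, 2, 2, 2, 7, 2, 13 = 31 seats, so the divisor must be adjusted.
With modified divisor 150: modified quotas Coastal 1.967, Lowland 1.247, West 1.147, South 1.253, Central 5.320, North 1.160, Highland 10.820.
Rounding up: Coastal 2, Lowland 2, West 2, South 2, Central 6, North 2, Highland 11 (total 27).
Coastal receives 2.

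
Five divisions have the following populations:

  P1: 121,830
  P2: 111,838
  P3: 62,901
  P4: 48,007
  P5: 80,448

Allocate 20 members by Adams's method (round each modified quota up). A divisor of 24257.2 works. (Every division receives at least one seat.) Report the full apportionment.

P1: 6, P2: 5, P3: 3, P4: 2, P5: 4

With modified divisor 24257.2: modified quotas P1 5.022, P2 4.610, P3 2.593, P4 1.979, P5 3.316.
Rounding up: P1 6, P2 5, P3 3, P4 2, P5 4 (total 20).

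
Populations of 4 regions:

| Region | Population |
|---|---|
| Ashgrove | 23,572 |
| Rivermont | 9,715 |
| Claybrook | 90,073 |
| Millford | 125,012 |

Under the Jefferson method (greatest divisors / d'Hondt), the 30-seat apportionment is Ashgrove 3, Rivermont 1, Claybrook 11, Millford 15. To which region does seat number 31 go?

Priority for the next seat is population ÷ (current seats + 1).
Priorities: Ashgrove 5893.000, Rivermont 4857.500, Claybrook 7506.083, Millford 7813.250.
Highest priority: Millford.

Millford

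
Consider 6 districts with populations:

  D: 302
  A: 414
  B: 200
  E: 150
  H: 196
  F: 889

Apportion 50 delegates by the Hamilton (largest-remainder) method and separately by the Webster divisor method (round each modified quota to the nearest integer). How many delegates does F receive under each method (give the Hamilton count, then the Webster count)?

21 and 20

Hamilton: D 7, A 10, B 5, E 3, H 4, F 21.
Webster: D 7, A 10, B 5, E 3, H 5, F 20.
F gets 21 under Hamilton and 20 under Webster.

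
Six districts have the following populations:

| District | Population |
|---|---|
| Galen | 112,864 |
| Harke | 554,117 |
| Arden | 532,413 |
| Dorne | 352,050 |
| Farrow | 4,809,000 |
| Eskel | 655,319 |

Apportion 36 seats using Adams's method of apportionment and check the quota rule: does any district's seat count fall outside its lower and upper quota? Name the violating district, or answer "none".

Standard quotas: Galen 0.579, Harke 2.843, Arden 2.732, Dorne 1.806, Farrow 24.676, Eskel 3.363.
Adams allocation: Galen 1, Harke 3, Arden 3, Dorne 2, Farrow 23, Eskel 4.
Farrow has quota 24.676 (lower 24, upper 25) but receives 23 — outside the quota interval.

Farrow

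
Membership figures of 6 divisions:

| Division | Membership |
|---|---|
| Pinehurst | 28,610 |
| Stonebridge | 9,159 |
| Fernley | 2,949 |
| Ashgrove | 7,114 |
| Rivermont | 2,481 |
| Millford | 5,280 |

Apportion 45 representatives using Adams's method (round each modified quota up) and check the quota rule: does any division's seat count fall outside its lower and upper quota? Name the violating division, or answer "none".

Standard quotas: Pinehurst 23.158, Stonebridge 7.414, Fernley 2.387, Ashgrove 5.758, Rivermont 2.008, Millford 4.274.
Adams allocation: Pinehurst 22, Stonebridge 7, Fernley 3, Ashgrove 6, Rivermont 2, Millford 5.
Pinehurst has quota 23.158 (lower 23, upper 24) but receives 22 — outside the quota interval.

Pinehurst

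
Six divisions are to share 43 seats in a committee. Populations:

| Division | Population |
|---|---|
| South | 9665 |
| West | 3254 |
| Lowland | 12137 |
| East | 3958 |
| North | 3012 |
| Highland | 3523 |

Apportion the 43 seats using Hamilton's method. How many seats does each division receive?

South=12, West=4, Lowland=15, East=5, North=3, Highland=4

The standard divisor is 35549/43 ≈ 826.721.
Standard quotas: South 11.6908, West 3.9360, Lowland 14.6809, East 4.7876, North 3.6433, Highland 4.2614.
Lower quotas: South 11, West 3, Lowland 14, East 4, North 3, Highland 4 (sum 39, leaving 4 seats).
Remainders in descending order: West 0.9360, East 0.7876, South 0.6908, Lowland 0.6809, North 0.6433, Highland 0.2614.
Largest remainders: West, East, South, Lowland receive the extra seats.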